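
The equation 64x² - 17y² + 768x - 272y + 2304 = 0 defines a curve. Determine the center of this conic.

(-6, -8)

Rearranging, 64(x² + 12x) -17(y² + 16y) = -2304.
64(x + 6)² -17(y + 8)² = -2304 + 2304 - 1088 = -1088
Dividing both sides by -1088: (y + 8)²/64 - (x + 6)²/17 = 1
Hyperbola with center (-6, -8).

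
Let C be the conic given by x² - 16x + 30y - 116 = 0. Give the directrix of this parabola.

Only x is squared. Complete the square in x: (x - 8)² = -30(y - 6).
Vertex (8, 6); 4p = -30 so p = -15/2. Opens down.
Directrix is the horizontal line y = k − p = 6 − (-15/2) = 27/2.

y = 27/2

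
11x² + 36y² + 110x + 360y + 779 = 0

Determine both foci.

(-10, -5) and (0, -5)

11(x² + 10x) + 36(y² + 10y) = -779
Completing the square gives 11(x + 5)² + 36(y + 5)² = -779 + 275 + 900 = 396.
Divide by 396: (x + 5)²/36 + (y + 5)²/11 = 1
Ellipse, center (-5, -5), major axis horizontal; a² = 36, b² = 11.
c² = a² - b² = 36 - 11 = 25, so c = 5.
Foci lie on the horizontal axis through the center: (h ± c, k).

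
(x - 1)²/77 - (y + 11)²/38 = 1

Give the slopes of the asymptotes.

Center (1, -11). The positive term is the x-term, so the transverse axis is horizontal; a² = 77, b² = 38.
For a horizontal hyperbola the asymptotes have slope ±b/a.
Here that is ±√38/√77 = ±√2926/77.

√2926/77 and -√2926/77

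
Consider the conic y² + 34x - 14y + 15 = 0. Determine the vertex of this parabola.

Only y is squared. Complete the square in y: (y - 7)² = -34(x - 1).
Vertex (1, 7); 4p = -34 so p = -17/2. Opens left.

(1, 7)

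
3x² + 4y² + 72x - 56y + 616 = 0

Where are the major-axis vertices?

(-14, 7) and (-10, 7)

Group: 3(x² + 24x) + 4(y² - 14y) = -616
3(x + 12)² + 4(y - 7)² = -616 + 432 + 196 = 12
Divide through by 12 to get (x + 12)²/4 + (y - 7)²/3 = 1.
Ellipse, center (-12, 7), major axis horizontal; a² = 4, b² = 3.
a = 2. Vertices at (h ± a, k).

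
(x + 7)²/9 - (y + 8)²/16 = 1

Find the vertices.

(-10, -8) and (-4, -8)

Center (-7, -8). The positive term is the x-term, so the transverse axis is horizontal; a² = 9, b² = 16.
a = 3. Vertices at (h ± a, k).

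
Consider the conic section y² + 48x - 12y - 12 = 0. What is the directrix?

Only y is squared. Complete the square in y: (y - 6)² = -48(x - 1).
Vertex (1, 6); 4p = -48 so p = -12. Opens left.
Directrix is the vertical line x = h − p = 1 − (-12) = 13.

x = 13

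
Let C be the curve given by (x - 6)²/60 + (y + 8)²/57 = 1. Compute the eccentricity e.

Center (6, -8). The larger denominator 60 sits under the x-term, so the major axis is horizontal; a² = 60, b² = 57.
c² = a² - b² = 3, so c = √3.
e = c/a = √3/2√15 = √5/10.

e = √5/10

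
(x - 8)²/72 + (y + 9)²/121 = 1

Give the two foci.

(8, -16) and (8, -2)

Center (8, -9). The larger denominator 121 sits under the y-term, so the major axis is vertical; a² = 121, b² = 72.
c² = a² - b² = 121 - 72 = 49, so c = 7.
Foci lie on the vertical axis through the center: (h, k ± c).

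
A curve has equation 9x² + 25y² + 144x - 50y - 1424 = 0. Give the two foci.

(-20, 1) and (4, 1)

9(x² + 16x) + 25(y² - 2y) = 1424
Complete the square in x and y: 9(x + 8)² + 25(y - 1)² = 1424 + 576 + 25 = 2025
Divide by 2025: (x + 8)²/225 + (y - 1)²/81 = 1
Ellipse, center (-8, 1), major axis horizontal; a² = 225, b² = 81.
c² = a² - b² = 225 - 81 = 144, so c = 12.
Foci lie on the horizontal axis through the center: (h ± c, k).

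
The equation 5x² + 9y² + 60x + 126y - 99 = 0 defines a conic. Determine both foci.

Group the x- and y-terms: 5(x² + 12x) + 9(y² + 14y) = 99
Complete the square in x and y: 5(x + 6)² + 9(y + 7)² = 99 + 180 + 441 = 720
Divide by 720: (x + 6)²/144 + (y + 7)²/80 = 1
Ellipse, center (-6, -7), major axis horizontal; a² = 144, b² = 80.
c² = a² - b² = 144 - 80 = 64, so c = 8.
Foci lie on the horizontal axis through the center: (h ± c, k).

(-14, -7) and (2, -7)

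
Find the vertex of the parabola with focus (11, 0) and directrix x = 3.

(7, 0)

The vertex is the midpoint between the focus and the directrix along the axis of symmetry.
Axis is horizontal (directrix is vertical). Vertex x-coordinate = (11 + 3)/2 = 7; y-coordinate = 0.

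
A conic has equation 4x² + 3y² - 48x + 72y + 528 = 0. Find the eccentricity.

Group the x- and y-terms: 4(x² - 12x) + 3(y² + 24y) = -528
Complete the square: 4(x - 6)² + 3(y + 12)² = -528 + 144 + 432 = 48
Divide by 48: (x - 6)²/12 + (y + 12)²/16 = 1
Ellipse, center (6, -12), major axis vertical; a² = 16, b² = 12.
c² = a² - b² = 4, so c = 2.
e = c/a = 2/4 = 1/2.

e = 1/2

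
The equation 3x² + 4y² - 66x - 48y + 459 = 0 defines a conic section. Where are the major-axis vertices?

Group the x- and y-terms: 3(x² - 22x) + 4(y² - 12y) = -459
Complete the square in x and y: 3(x - 11)² + 4(y - 6)² = -459 + 363 + 144 = 48
Dividing both sides by 48: (x - 11)²/16 + (y - 6)²/12 = 1
Ellipse, center (11, 6), major axis horizontal; a² = 16, b² = 12.
a = 4. Vertices at (h ± a, k).

(7, 6) and (15, 6)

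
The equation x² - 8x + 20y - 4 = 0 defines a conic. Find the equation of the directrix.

y = 6

Only x is squared. Complete the square in x: (x - 4)² = -20(y - 1).
Vertex (4, 1); 4p = -20 so p = -5. Opens down.
Directrix is the horizontal line y = k − p = 1 − (-5) = 6.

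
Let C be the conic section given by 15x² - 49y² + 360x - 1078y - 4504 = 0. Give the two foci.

(-20, -11) and (-4, -11)

Rearranging, 15(x² + 24x) -49(y² + 22y) = 4504.
Complete the square in x and y: 15(x + 12)² -49(y + 11)² = 4504 + 2160 - 5929 = 735
Divide through by 735 to get (x + 12)²/49 - (y + 11)²/15 = 1.
Hyperbola, center (-12, -11), transverse axis horizontal; a² = 49, b² = 15.
c² = a² + b² = 49 + 15 = 64, so c = 8.
Foci lie on the horizontal axis through the center: (h ± c, k).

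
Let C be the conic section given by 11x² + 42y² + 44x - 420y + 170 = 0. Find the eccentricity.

e = √1302/42

11(x² + 4x) + 42(y² - 10y) = -170
Complete the square in x and y: 11(x + 2)² + 42(y - 5)² = -170 + 44 + 1050 = 924
Divide through by 924 to get (x + 2)²/84 + (y - 5)²/22 = 1.
Ellipse, center (-2, 5), major axis horizontal; a² = 84, b² = 22.
c² = a² - b² = 62, so c = √62.
e = c/a = √62/2√21 = √1302/42.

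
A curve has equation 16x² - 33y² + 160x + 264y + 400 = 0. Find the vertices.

Rearranging, 16(x² + 10x) -33(y² - 8y) = -400.
Complete the square in x and y: 16(x + 5)² -33(y - 4)² = -400 + 400 - 528 = -528
Divide through by -528 to get (y - 4)²/16 - (x + 5)²/33 = 1.
Hyperbola, center (-5, 4), transverse axis vertical; a² = 16, b² = 33.
a = 4. Vertices at (h, k ± a).

(-5, 0) and (-5, 8)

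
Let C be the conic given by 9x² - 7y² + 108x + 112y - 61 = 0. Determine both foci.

Rearranging, 9(x² + 12x) -7(y² - 16y) = 61.
Complete the square: 9(x + 6)² -7(y - 8)² = 61 + 324 - 448 = -63
Divide by -63: (y - 8)²/9 - (x + 6)²/7 = 1
Hyperbola, center (-6, 8), transverse axis vertical; a² = 9, b² = 7.
c² = a² + b² = 9 + 7 = 16, so c = 4.
Foci lie on the vertical axis through the center: (h, k ± c).

(-6, 4) and (-6, 12)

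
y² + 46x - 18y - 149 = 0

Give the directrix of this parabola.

x = 33/2

Only y is squared. Complete the square in y: (y - 9)² = -46(x - 5).
Vertex (5, 9); 4p = -46 so p = -23/2. Opens left.
Directrix is the vertical line x = h − p = 5 − (-23/2) = 33/2.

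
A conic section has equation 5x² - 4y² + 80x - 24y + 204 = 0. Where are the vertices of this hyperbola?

(-12, -3) and (-4, -3)

Collect terms: 5(x² + 16x) -4(y² + 6y) = -204
Complete the square in x and y: 5(x + 8)² -4(y + 3)² = -204 + 320 - 36 = 80
Dividing both sides by 80: (x + 8)²/16 - (y + 3)²/20 = 1
Hyperbola, center (-8, -3), transverse axis horizontal; a² = 16, b² = 20.
a = 4. Vertices at (h ± a, k).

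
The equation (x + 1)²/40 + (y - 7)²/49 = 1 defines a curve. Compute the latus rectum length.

80/7

Center (-1, 7). The larger denominator 49 sits under the y-term, so the major axis is vertical; a² = 49, b² = 40.
Latus rectum length = 2b²/a = 2·40/7 = 80/7.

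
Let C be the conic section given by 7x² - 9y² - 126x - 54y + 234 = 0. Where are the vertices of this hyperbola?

Collect terms: 7(x² - 18x) -9(y² + 6y) = -234
Complete the square in x and y: 7(x - 9)² -9(y + 3)² = -234 + 567 - 81 = 252
Divide by 252: (x - 9)²/36 - (y + 3)²/28 = 1
Hyperbola, center (9, -3), transverse axis horizontal; a² = 36, b² = 28.
a = 6. Vertices at (h ± a, k).

(3, -3) and (15, -3)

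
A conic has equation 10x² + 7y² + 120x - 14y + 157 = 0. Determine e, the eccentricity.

Group: 10(x² + 12x) + 7(y² - 2y) = -157
Complete the square in x and y: 10(x + 6)² + 7(y - 1)² = -157 + 360 + 7 = 210
Divide by 210: (x + 6)²/21 + (y - 1)²/30 = 1
Ellipse, center (-6, 1), major axis vertical; a² = 30, b² = 21.
c² = a² - b² = 9, so c = 3.
e = c/a = 3/√30 = √30/10.

e = √30/10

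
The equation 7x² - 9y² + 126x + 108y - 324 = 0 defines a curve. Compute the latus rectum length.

Collect terms: 7(x² + 18x) -9(y² - 12y) = 324
Completing the square gives 7(x + 9)² -9(y - 6)² = 324 + 567 - 324 = 567.
Dividing both sides by 567: (x + 9)²/81 - (y - 6)²/63 = 1
Hyperbola, center (-9, 6), transverse axis horizontal; a² = 81, b² = 63.
Latus rectum length = 2b²/a = 2·63/9 = 14.

14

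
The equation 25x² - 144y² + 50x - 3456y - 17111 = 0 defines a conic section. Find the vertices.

Group the x- and y-terms: 25(x² + 2x) -144(y² + 24y) = 17111
Complete the square: 25(x + 1)² -144(y + 12)² = 17111 + 25 - 20736 = -3600
Dividing both sides by -3600: (y + 12)²/25 - (x + 1)²/144 = 1
Hyperbola, center (-1, -12), transverse axis vertical; a² = 25, b² = 144.
a = 5. Vertices at (h, k ± a).

(-1, -17) and (-1, -7)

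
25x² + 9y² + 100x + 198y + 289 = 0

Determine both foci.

Group: 25(x² + 4x) + 9(y² + 22y) = -289
25(x + 2)² + 9(y + 11)² = -289 + 100 + 1089 = 900
Divide by 900: (x + 2)²/36 + (y + 11)²/100 = 1
Ellipse, center (-2, -11), major axis vertical; a² = 100, b² = 36.
c² = a² - b² = 100 - 36 = 64, so c = 8.
Foci lie on the vertical axis through the center: (h, k ± c).

(-2, -19) and (-2, -3)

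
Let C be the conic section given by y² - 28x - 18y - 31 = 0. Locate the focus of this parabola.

(3, 9)

Only y is squared. Complete the square in y: (y - 9)² = 28(x + 4).
Vertex (-4, 9); 4p = 28 so p = 7. Opens right.
Focus is p units from the vertex along the axis: (h + p, k).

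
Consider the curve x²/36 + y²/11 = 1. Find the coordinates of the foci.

(-5, 0) and (5, 0)

Center (0, 0). The larger denominator 36 sits under the x-term, so the major axis is horizontal; a² = 36, b² = 11.
c² = a² - b² = 36 - 11 = 25, so c = 5.
Foci lie on the horizontal axis through the center: (h ± c, k).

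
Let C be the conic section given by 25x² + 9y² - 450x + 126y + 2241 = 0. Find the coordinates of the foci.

Collect terms: 25(x² - 18x) + 9(y² + 14y) = -2241
Complete the square in x and y: 25(x - 9)² + 9(y + 7)² = -2241 + 2025 + 441 = 225
Divide by 225: (x - 9)²/9 + (y + 7)²/25 = 1
Ellipse, center (9, -7), major axis vertical; a² = 25, b² = 9.
c² = a² - b² = 25 - 9 = 16, so c = 4.
Foci lie on the vertical axis through the center: (h, k ± c).

(9, -11) and (9, -3)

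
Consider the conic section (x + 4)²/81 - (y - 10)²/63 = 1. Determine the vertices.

Center (-4, 10). The positive term is the x-term, so the transverse axis is horizontal; a² = 81, b² = 63.
a = 9. Vertices at (h ± a, k).

(-13, 10) and (5, 10)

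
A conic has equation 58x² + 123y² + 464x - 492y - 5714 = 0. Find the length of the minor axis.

2√58

Collect terms: 58(x² + 8x) + 123(y² - 4y) = 5714
Completing the square gives 58(x + 4)² + 123(y - 2)² = 5714 + 928 + 492 = 7134.
Divide through by 7134 to get (x + 4)²/123 + (y - 2)²/58 = 1.
Ellipse, center (-4, 2), major axis horizontal; a² = 123, b² = 58.
b² = 58 so b = √58; the minor axis has length 2b = 2√58.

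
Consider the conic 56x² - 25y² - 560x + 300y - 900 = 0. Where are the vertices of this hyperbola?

Collect terms: 56(x² - 10x) -25(y² - 12y) = 900
Complete the square: 56(x - 5)² -25(y - 6)² = 900 + 1400 - 900 = 1400
Dividing both sides by 1400: (x - 5)²/25 - (y - 6)²/56 = 1
Hyperbola, center (5, 6), transverse axis horizontal; a² = 25, b² = 56.
a = 5. Vertices at (h ± a, k).

(0, 6) and (10, 6)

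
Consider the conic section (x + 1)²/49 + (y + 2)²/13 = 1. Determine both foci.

(-7, -2) and (5, -2)

Center (-1, -2). The larger denominator 49 sits under the x-term, so the major axis is horizontal; a² = 49, b² = 13.
c² = a² - b² = 49 - 13 = 36, so c = 6.
Foci lie on the horizontal axis through the center: (h ± c, k).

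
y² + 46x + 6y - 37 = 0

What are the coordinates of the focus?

(-21/2, -3)

Only y is squared. Complete the square in y: (y + 3)² = -46(x - 1).
Vertex (1, -3); 4p = -46 so p = -23/2. Opens left.
Focus is p units from the vertex along the axis: (h + p, k).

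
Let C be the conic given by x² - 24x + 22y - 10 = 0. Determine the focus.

Only x is squared. Complete the square in x: (x - 12)² = -22(y - 7).
Vertex (12, 7); 4p = -22 so p = -11/2. Opens down.
Focus is p units from the vertex along the axis: (h, k + p).

(12, 3/2)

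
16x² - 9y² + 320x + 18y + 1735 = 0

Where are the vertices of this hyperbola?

Group: 16(x² + 20x) -9(y² - 2y) = -1735
16(x + 10)² -9(y - 1)² = -1735 + 1600 - 9 = -144
Divide through by -144 to get (y - 1)²/16 - (x + 10)²/9 = 1.
Hyperbola, center (-10, 1), transverse axis vertical; a² = 16, b² = 9.
a = 4. Vertices at (h, k ± a).

(-10, -3) and (-10, 5)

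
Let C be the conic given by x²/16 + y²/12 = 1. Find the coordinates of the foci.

(-2, 0) and (2, 0)

Center (0, 0). The larger denominator 16 sits under the x-term, so the major axis is horizontal; a² = 16, b² = 12.
c² = a² - b² = 16 - 12 = 4, so c = 2.
Foci lie on the horizontal axis through the center: (h ± c, k).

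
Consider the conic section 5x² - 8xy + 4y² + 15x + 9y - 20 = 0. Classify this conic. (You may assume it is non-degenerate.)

ellipse

A = 5, B = -8, C = 4.
Discriminant B² − 4AC = (-8)² − 4·5·4 = -16.
B² − 4AC < 0 ⇒ ellipse.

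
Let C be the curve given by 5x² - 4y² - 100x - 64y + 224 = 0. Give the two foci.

Group: 5(x² - 20x) -4(y² + 16y) = -224
Completing the square gives 5(x - 10)² -4(y + 8)² = -224 + 500 - 256 = 20.
Divide through by 20 to get (x - 10)²/4 - (y + 8)²/5 = 1.
Hyperbola, center (10, -8), transverse axis horizontal; a² = 4, b² = 5.
c² = a² + b² = 4 + 5 = 9, so c = 3.
Foci lie on the horizontal axis through the center: (h ± c, k).

(7, -8) and (13, -8)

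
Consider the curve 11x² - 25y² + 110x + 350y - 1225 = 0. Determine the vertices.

Group the x- and y-terms: 11(x² + 10x) -25(y² - 14y) = 1225
11(x + 5)² -25(y - 7)² = 1225 + 275 - 1225 = 275
Divide by 275: (x + 5)²/25 - (y - 7)²/11 = 1
Hyperbola, center (-5, 7), transverse axis horizontal; a² = 25, b² = 11.
a = 5. Vertices at (h ± a, k).

(-10, 7) and (0, 7)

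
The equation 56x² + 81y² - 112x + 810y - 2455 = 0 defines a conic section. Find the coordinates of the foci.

(-4, -5) and (6, -5)

Rearranging, 56(x² - 2x) + 81(y² + 10y) = 2455.
Complete the square: 56(x - 1)² + 81(y + 5)² = 2455 + 56 + 2025 = 4536
Dividing both sides by 4536: (x - 1)²/81 + (y + 5)²/56 = 1
Ellipse, center (1, -5), major axis horizontal; a² = 81, b² = 56.
c² = a² - b² = 81 - 56 = 25, so c = 5.
Foci lie on the horizontal axis through the center: (h ± c, k).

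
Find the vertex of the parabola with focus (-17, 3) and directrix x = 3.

(-7, 3)

The vertex is the midpoint between the focus and the directrix along the axis of symmetry.
Axis is horizontal (directrix is vertical). Vertex x-coordinate = (-17 + 3)/2 = -7; y-coordinate = 3.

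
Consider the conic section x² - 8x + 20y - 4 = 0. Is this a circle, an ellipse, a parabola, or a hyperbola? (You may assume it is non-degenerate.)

No xy term. Coefficients of x² and y² are A = 1, C = 0.
Exactly one squared variable ⇒ parabola.

parabola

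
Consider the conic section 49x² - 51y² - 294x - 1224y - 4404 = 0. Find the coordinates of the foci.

(3, -22) and (3, -2)

Group the x- and y-terms: 49(x² - 6x) -51(y² + 24y) = 4404
Complete the square: 49(x - 3)² -51(y + 12)² = 4404 + 441 - 7344 = -2499
Divide through by -2499 to get (y + 12)²/49 - (x - 3)²/51 = 1.
Hyperbola, center (3, -12), transverse axis vertical; a² = 49, b² = 51.
c² = a² + b² = 49 + 51 = 100, so c = 10.
Foci lie on the vertical axis through the center: (h, k ± c).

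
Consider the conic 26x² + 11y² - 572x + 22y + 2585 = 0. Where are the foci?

Group the x- and y-terms: 26(x² - 22x) + 11(y² + 2y) = -2585
Complete the square in x and y: 26(x - 11)² + 11(y + 1)² = -2585 + 3146 + 11 = 572
Divide through by 572 to get (x - 11)²/22 + (y + 1)²/52 = 1.
Ellipse, center (11, -1), major axis vertical; a² = 52, b² = 22.
c² = a² - b² = 52 - 22 = 30, so c = √30.
Foci lie on the vertical axis through the center: (h, k ± c).

(11, -1 - √30) and (11, -1 + √30)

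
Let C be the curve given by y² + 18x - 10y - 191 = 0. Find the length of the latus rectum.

18

Only y is squared. Complete the square in y: (y - 5)² = -18(x - 12).
Vertex (12, 5); 4p = -18 so p = -9/2. Opens left.
Latus rectum length = |4p| = 18.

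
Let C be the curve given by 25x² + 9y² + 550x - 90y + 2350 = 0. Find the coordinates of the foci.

(-11, -3) and (-11, 13)

Rearranging, 25(x² + 22x) + 9(y² - 10y) = -2350.
Completing the square gives 25(x + 11)² + 9(y - 5)² = -2350 + 3025 + 225 = 900.
Divide through by 900 to get (x + 11)²/36 + (y - 5)²/100 = 1.
Ellipse, center (-11, 5), major axis vertical; a² = 100, b² = 36.
c² = a² - b² = 100 - 36 = 64, so c = 8.
Foci lie on the vertical axis through the center: (h, k ± c).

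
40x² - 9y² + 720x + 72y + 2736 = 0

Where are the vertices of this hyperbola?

Rearranging, 40(x² + 18x) -9(y² - 8y) = -2736.
Complete the square in x and y: 40(x + 9)² -9(y - 4)² = -2736 + 3240 - 144 = 360
Dividing both sides by 360: (x + 9)²/9 - (y - 4)²/40 = 1
Hyperbola, center (-9, 4), transverse axis horizontal; a² = 9, b² = 40.
a = 3. Vertices at (h ± a, k).

(-12, 4) and (-6, 4)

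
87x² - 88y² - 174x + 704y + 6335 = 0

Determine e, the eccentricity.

Group the x- and y-terms: 87(x² - 2x) -88(y² - 8y) = -6335
87(x - 1)² -88(y - 4)² = -6335 + 87 - 1408 = -7656
Dividing both sides by -7656: (y - 4)²/87 - (x - 1)²/88 = 1
Hyperbola, center (1, 4), transverse axis vertical; a² = 87, b² = 88.
c² = a² + b² = 175, so c = 5√7.
e = c/a = 5√7/√87 = 5√609/87.

e = 5√609/87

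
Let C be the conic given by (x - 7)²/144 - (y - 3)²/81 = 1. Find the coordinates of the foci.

Center (7, 3). The positive term is the x-term, so the transverse axis is horizontal; a² = 144, b² = 81.
c² = a² + b² = 144 + 81 = 225, so c = 15.
Foci lie on the horizontal axis through the center: (h ± c, k).

(-8, 3) and (22, 3)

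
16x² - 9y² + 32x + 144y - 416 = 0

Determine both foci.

(-1, 3) and (-1, 13)

Rearranging, 16(x² + 2x) -9(y² - 16y) = 416.
Completing the square gives 16(x + 1)² -9(y - 8)² = 416 + 16 - 576 = -144.
Dividing both sides by -144: (y - 8)²/16 - (x + 1)²/9 = 1
Hyperbola, center (-1, 8), transverse axis vertical; a² = 16, b² = 9.
c² = a² + b² = 16 + 9 = 25, so c = 5.
Foci lie on the vertical axis through the center: (h, k ± c).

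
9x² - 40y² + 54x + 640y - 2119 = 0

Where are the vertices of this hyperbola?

Rearranging, 9(x² + 6x) -40(y² - 16y) = 2119.
Completing the square gives 9(x + 3)² -40(y - 8)² = 2119 + 81 - 2560 = -360.
Divide by -360: (y - 8)²/9 - (x + 3)²/40 = 1
Hyperbola, center (-3, 8), transverse axis vertical; a² = 9, b² = 40.
a = 3. Vertices at (h, k ± a).

(-3, 5) and (-3, 11)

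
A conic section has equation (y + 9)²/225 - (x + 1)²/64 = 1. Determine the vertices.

Center (-1, -9). The positive term is the y-term, so the transverse axis is vertical; a² = 225, b² = 64.
a = 15. Vertices at (h, k ± a).

(-1, -24) and (-1, 6)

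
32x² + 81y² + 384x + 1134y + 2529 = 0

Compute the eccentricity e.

Group the x- and y-terms: 32(x² + 12x) + 81(y² + 14y) = -2529
Completing the square gives 32(x + 6)² + 81(y + 7)² = -2529 + 1152 + 3969 = 2592.
Divide through by 2592 to get (x + 6)²/81 + (y + 7)²/32 = 1.
Ellipse, center (-6, -7), major axis horizontal; a² = 81, b² = 32.
c² = a² - b² = 49, so c = 7.
e = c/a = 7/9.

e = 7/9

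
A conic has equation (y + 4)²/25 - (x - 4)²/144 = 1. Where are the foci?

Center (4, -4). The positive term is the y-term, so the transverse axis is vertical; a² = 25, b² = 144.
c² = a² + b² = 25 + 144 = 169, so c = 13.
Foci lie on the vertical axis through the center: (h, k ± c).

(4, -17) and (4, 9)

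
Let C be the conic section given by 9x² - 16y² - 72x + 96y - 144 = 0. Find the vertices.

(0, 3) and (8, 3)

Rearranging, 9(x² - 8x) -16(y² - 6y) = 144.
9(x - 4)² -16(y - 3)² = 144 + 144 - 144 = 144
Divide through by 144 to get (x - 4)²/16 - (y - 3)²/9 = 1.
Hyperbola, center (4, 3), transverse axis horizontal; a² = 16, b² = 9.
a = 4. Vertices at (h ± a, k).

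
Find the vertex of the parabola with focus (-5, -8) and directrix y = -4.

The vertex is the midpoint between the focus and the directrix along the axis of symmetry.
Axis is vertical (directrix is horizontal). Vertex y-coordinate = (-8 + (-4))/2 = -6; x-coordinate = -5.

(-5, -6)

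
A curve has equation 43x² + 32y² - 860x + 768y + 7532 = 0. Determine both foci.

(10, -12 - √11) and (10, -12 + √11)

Collect terms: 43(x² - 20x) + 32(y² + 24y) = -7532
43(x - 10)² + 32(y + 12)² = -7532 + 4300 + 4608 = 1376
Divide through by 1376 to get (x - 10)²/32 + (y + 12)²/43 = 1.
Ellipse, center (10, -12), major axis vertical; a² = 43, b² = 32.
c² = a² - b² = 43 - 32 = 11, so c = √11.
Foci lie on the vertical axis through the center: (h, k ± c).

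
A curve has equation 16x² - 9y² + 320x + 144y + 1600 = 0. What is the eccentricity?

e = 5/4

Group the x- and y-terms: 16(x² + 20x) -9(y² - 16y) = -1600
Complete the square: 16(x + 10)² -9(y - 8)² = -1600 + 1600 - 576 = -576
Divide by -576: (y - 8)²/64 - (x + 10)²/36 = 1
Hyperbola, center (-10, 8), transverse axis vertical; a² = 64, b² = 36.
c² = a² + b² = 100, so c = 10.
e = c/a = 10/8 = 5/4.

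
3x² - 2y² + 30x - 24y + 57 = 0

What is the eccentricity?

Group: 3(x² + 10x) -2(y² + 12y) = -57
Completing the square gives 3(x + 5)² -2(y + 6)² = -57 + 75 - 72 = -54.
Dividing both sides by -54: (y + 6)²/27 - (x + 5)²/18 = 1
Hyperbola, center (-5, -6), transverse axis vertical; a² = 27, b² = 18.
c² = a² + b² = 45, so c = 3√5.
e = c/a = 3√5/3√3 = √15/3.

e = √15/3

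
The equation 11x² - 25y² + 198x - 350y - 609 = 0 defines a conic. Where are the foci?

Rearranging, 11(x² + 18x) -25(y² + 14y) = 609.
Complete the square: 11(x + 9)² -25(y + 7)² = 609 + 891 - 1225 = 275
Divide by 275: (x + 9)²/25 - (y + 7)²/11 = 1
Hyperbola, center (-9, -7), transverse axis horizontal; a² = 25, b² = 11.
c² = a² + b² = 25 + 11 = 36, so c = 6.
Foci lie on the horizontal axis through the center: (h ± c, k).

(-15, -7) and (-3, -7)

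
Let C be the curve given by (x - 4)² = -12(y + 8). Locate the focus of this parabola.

(4, -11)

Vertex (4, -8); 4p = -12 so p = -3. Opens down.
Focus is p units from the vertex along the axis: (h, k + p).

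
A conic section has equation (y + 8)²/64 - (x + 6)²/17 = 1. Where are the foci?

Center (-6, -8). The positive term is the y-term, so the transverse axis is vertical; a² = 64, b² = 17.
c² = a² + b² = 64 + 17 = 81, so c = 9.
Foci lie on the vertical axis through the center: (h, k ± c).

(-6, -17) and (-6, 1)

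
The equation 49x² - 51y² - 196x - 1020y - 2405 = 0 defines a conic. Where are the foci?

(2, -20) and (2, 0)

49(x² - 4x) -51(y² + 20y) = 2405
Complete the square in x and y: 49(x - 2)² -51(y + 10)² = 2405 + 196 - 5100 = -2499
Divide through by -2499 to get (y + 10)²/49 - (x - 2)²/51 = 1.
Hyperbola, center (2, -10), transverse axis vertical; a² = 49, b² = 51.
c² = a² + b² = 49 + 51 = 100, so c = 10.
Foci lie on the vertical axis through the center: (h, k ± c).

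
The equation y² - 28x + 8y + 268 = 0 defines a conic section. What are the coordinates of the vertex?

(9, -4)

Only y is squared. Complete the square in y: (y + 4)² = 28(x - 9).
Vertex (9, -4); 4p = 28 so p = 7. Opens right.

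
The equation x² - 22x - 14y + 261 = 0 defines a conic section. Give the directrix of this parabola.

y = 13/2

Only x is squared. Complete the square in x: (x - 11)² = 14(y - 10).
Vertex (11, 10); 4p = 14 so p = 7/2. Opens up.
Directrix is the horizontal line y = k − p = 10 − (7/2) = 13/2.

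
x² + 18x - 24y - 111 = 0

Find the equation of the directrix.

y = -14

Only x is squared. Complete the square in x: (x + 9)² = 24(y + 8).
Vertex (-9, -8); 4p = 24 so p = 6. Opens up.
Directrix is the horizontal line y = k − p = -8 − (6) = -14.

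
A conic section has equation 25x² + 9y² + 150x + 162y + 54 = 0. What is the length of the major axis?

20

Collect terms: 25(x² + 6x) + 9(y² + 18y) = -54
25(x + 3)² + 9(y + 9)² = -54 + 225 + 729 = 900
Divide through by 900 to get (x + 3)²/36 + (y + 9)²/100 = 1.
Ellipse, center (-3, -9), major axis vertical; a² = 100, b² = 36.
a² = 100 so a = 10; the major axis has length 2a = 20.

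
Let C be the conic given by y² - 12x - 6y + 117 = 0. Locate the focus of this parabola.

(12, 3)

Only y is squared. Complete the square in y: (y - 3)² = 12(x - 9).
Vertex (9, 3); 4p = 12 so p = 3. Opens right.
Focus is p units from the vertex along the axis: (h + p, k).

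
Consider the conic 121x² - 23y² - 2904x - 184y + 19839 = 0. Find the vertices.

(12, -15) and (12, 7)

Rearranging, 121(x² - 24x) -23(y² + 8y) = -19839.
121(x - 12)² -23(y + 4)² = -19839 + 17424 - 368 = -2783
Dividing both sides by -2783: (y + 4)²/121 - (x - 12)²/23 = 1
Hyperbola, center (12, -4), transverse axis vertical; a² = 121, b² = 23.
a = 11. Vertices at (h, k ± a).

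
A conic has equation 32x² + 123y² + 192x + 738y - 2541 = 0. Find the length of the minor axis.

8√2

Group: 32(x² + 6x) + 123(y² + 6y) = 2541
Complete the square: 32(x + 3)² + 123(y + 3)² = 2541 + 288 + 1107 = 3936
Dividing both sides by 3936: (x + 3)²/123 + (y + 3)²/32 = 1
Ellipse, center (-3, -3), major axis horizontal; a² = 123, b² = 32.
b² = 32 so b = 4√2; the minor axis has length 2b = 8√2.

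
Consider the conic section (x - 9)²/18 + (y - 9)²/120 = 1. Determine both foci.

Center (9, 9). The larger denominator 120 sits under the y-term, so the major axis is vertical; a² = 120, b² = 18.
c² = a² - b² = 120 - 18 = 102, so c = √102.
Foci lie on the vertical axis through the center: (h, k ± c).

(9, 9 - √102) and (9, 9 + √102)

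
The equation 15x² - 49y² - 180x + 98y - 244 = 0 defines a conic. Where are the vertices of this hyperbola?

(-1, 1) and (13, 1)

Rearranging, 15(x² - 12x) -49(y² - 2y) = 244.
Complete the square in x and y: 15(x - 6)² -49(y - 1)² = 244 + 540 - 49 = 735
Dividing both sides by 735: (x - 6)²/49 - (y - 1)²/15 = 1
Hyperbola, center (6, 1), transverse axis horizontal; a² = 49, b² = 15.
a = 7. Vertices at (h ± a, k).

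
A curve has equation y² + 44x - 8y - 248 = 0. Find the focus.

Only y is squared. Complete the square in y: (y - 4)² = -44(x - 6).
Vertex (6, 4); 4p = -44 so p = -11. Opens left.
Focus is p units from the vertex along the axis: (h + p, k).

(-5, 4)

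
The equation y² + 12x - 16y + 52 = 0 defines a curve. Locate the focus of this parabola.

Only y is squared. Complete the square in y: (y - 8)² = -12(x - 1).
Vertex (1, 8); 4p = -12 so p = -3. Opens left.
Focus is p units from the vertex along the axis: (h + p, k).

(-2, 8)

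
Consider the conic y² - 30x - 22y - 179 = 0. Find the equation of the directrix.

Only y is squared. Complete the square in y: (y - 11)² = 30(x + 10).
Vertex (-10, 11); 4p = 30 so p = 15/2. Opens right.
Directrix is the vertical line x = h − p = -10 − (15/2) = -35/2.

x = -35/2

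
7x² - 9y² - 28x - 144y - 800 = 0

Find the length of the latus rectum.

Collect terms: 7(x² - 4x) -9(y² + 16y) = 800
Completing the square gives 7(x - 2)² -9(y + 8)² = 800 + 28 - 576 = 252.
Divide through by 252 to get (x - 2)²/36 - (y + 8)²/28 = 1.
Hyperbola, center (2, -8), transverse axis horizontal; a² = 36, b² = 28.
Latus rectum length = 2b²/a = 2·28/6 = 28/3.

28/3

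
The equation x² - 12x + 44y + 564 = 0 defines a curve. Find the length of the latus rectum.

44

Only x is squared. Complete the square in x: (x - 6)² = -44(y + 12).
Vertex (6, -12); 4p = -44 so p = -11. Opens down.
Latus rectum length = |4p| = 44.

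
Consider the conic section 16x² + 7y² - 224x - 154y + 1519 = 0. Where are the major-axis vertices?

16(x² - 14x) + 7(y² - 22y) = -1519
16(x - 7)² + 7(y - 11)² = -1519 + 784 + 847 = 112
Divide through by 112 to get (x - 7)²/7 + (y - 11)²/16 = 1.
Ellipse, center (7, 11), major axis vertical; a² = 16, b² = 7.
a = 4. Vertices at (h, k ± a).

(7, 7) and (7, 15)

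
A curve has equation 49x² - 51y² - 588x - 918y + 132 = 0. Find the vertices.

Rearranging, 49(x² - 12x) -51(y² + 18y) = -132.
49(x - 6)² -51(y + 9)² = -132 + 1764 - 4131 = -2499
Divide by -2499: (y + 9)²/49 - (x - 6)²/51 = 1
Hyperbola, center (6, -9), transverse axis vertical; a² = 49, b² = 51.
a = 7. Vertices at (h, k ± a).

(6, -16) and (6, -2)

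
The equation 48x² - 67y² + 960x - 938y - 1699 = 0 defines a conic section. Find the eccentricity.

e = √7705/67

Collect terms: 48(x² + 20x) -67(y² + 14y) = 1699
48(x + 10)² -67(y + 7)² = 1699 + 4800 - 3283 = 3216
Dividing both sides by 3216: (x + 10)²/67 - (y + 7)²/48 = 1
Hyperbola, center (-10, -7), transverse axis horizontal; a² = 67, b² = 48.
c² = a² + b² = 115, so c = √115.
e = c/a = √115/√67 = √7705/67.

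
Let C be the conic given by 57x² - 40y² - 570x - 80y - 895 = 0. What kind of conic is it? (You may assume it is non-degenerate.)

hyperbola

No xy term. Coefficients of x² and y² are A = 57, C = -40.
A and C have opposite signs ⇒ hyperbola.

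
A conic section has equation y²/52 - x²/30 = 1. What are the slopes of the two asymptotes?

√390/15 and -√390/15

Center (0, 0). The positive term is the y-term, so the transverse axis is vertical; a² = 52, b² = 30.
For a vertical hyperbola the asymptotes have slope ±a/b.
Here that is ±2√13/√30 = ±√390/15.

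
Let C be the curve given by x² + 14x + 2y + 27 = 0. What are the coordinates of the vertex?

Only x is squared. Complete the square in x: (x + 7)² = -2(y - 11).
Vertex (-7, 11); 4p = -2 so p = -1/2. Opens down.

(-7, 11)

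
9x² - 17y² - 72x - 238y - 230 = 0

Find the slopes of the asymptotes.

Rearranging, 9(x² - 8x) -17(y² + 14y) = 230.
9(x - 4)² -17(y + 7)² = 230 + 144 - 833 = -459
Divide through by -459 to get (y + 7)²/27 - (x - 4)²/51 = 1.
Hyperbola, center (4, -7), transverse axis vertical; a² = 27, b² = 51.
For a vertical hyperbola the asymptotes have slope ±a/b.
Here that is ±3√3/√51 = ±3√17/17.

3√17/17 and -3√17/17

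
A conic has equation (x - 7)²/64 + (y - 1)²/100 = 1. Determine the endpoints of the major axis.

Center (7, 1). The larger denominator 100 sits under the y-term, so the major axis is vertical; a² = 100, b² = 64.
a = 10. Vertices at (h, k ± a).

(7, -9) and (7, 11)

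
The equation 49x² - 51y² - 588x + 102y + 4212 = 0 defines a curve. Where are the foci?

(6, -9) and (6, 11)

49(x² - 12x) -51(y² - 2y) = -4212
49(x - 6)² -51(y - 1)² = -4212 + 1764 - 51 = -2499
Dividing both sides by -2499: (y - 1)²/49 - (x - 6)²/51 = 1
Hyperbola, center (6, 1), transverse axis vertical; a² = 49, b² = 51.
c² = a² + b² = 49 + 51 = 100, so c = 10.
Foci lie on the vertical axis through the center: (h, k ± c).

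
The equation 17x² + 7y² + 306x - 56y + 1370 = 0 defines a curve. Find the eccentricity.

17(x² + 18x) + 7(y² - 8y) = -1370
Completing the square gives 17(x + 9)² + 7(y - 4)² = -1370 + 1377 + 112 = 119.
Dividing both sides by 119: (x + 9)²/7 + (y - 4)²/17 = 1
Ellipse, center (-9, 4), major axis vertical; a² = 17, b² = 7.
c² = a² - b² = 10, so c = √10.
e = c/a = √10/√17 = √170/17.

e = √170/17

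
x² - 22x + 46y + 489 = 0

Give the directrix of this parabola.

Only x is squared. Complete the square in x: (x - 11)² = -46(y + 8).
Vertex (11, -8); 4p = -46 so p = -23/2. Opens down.
Directrix is the horizontal line y = k − p = -8 − (-23/2) = 7/2.

y = 7/2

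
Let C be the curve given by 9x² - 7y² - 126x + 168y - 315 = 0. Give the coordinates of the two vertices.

Group: 9(x² - 14x) -7(y² - 24y) = 315
Complete the square: 9(x - 7)² -7(y - 12)² = 315 + 441 - 1008 = -252
Divide through by -252 to get (y - 12)²/36 - (x - 7)²/28 = 1.
Hyperbola, center (7, 12), transverse axis vertical; a² = 36, b² = 28.
a = 6. Vertices at (h, k ± a).

(7, 6) and (7, 18)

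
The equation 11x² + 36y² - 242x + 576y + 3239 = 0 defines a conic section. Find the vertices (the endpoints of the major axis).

(5, -8) and (17, -8)

Group: 11(x² - 22x) + 36(y² + 16y) = -3239
Completing the square gives 11(x - 11)² + 36(y + 8)² = -3239 + 1331 + 2304 = 396.
Divide by 396: (x - 11)²/36 + (y + 8)²/11 = 1
Ellipse, center (11, -8), major axis horizontal; a² = 36, b² = 11.
a = 6. Vertices at (h ± a, k).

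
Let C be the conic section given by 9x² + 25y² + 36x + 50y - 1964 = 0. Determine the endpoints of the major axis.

(-17, -1) and (13, -1)

9(x² + 4x) + 25(y² + 2y) = 1964
9(x + 2)² + 25(y + 1)² = 1964 + 36 + 25 = 2025
Dividing both sides by 2025: (x + 2)²/225 + (y + 1)²/81 = 1
Ellipse, center (-2, -1), major axis horizontal; a² = 225, b² = 81.
a = 15. Vertices at (h ± a, k).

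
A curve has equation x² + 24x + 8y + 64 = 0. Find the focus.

(-12, 8)

Only x is squared. Complete the square in x: (x + 12)² = -8(y - 10).
Vertex (-12, 10); 4p = -8 so p = -2. Opens down.
Focus is p units from the vertex along the axis: (h, k + p).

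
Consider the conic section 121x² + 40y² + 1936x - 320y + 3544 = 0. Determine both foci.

(-8, -5) and (-8, 13)

Collect terms: 121(x² + 16x) + 40(y² - 8y) = -3544
Completing the square gives 121(x + 8)² + 40(y - 4)² = -3544 + 7744 + 640 = 4840.
Dividing both sides by 4840: (x + 8)²/40 + (y - 4)²/121 = 1
Ellipse, center (-8, 4), major axis vertical; a² = 121, b² = 40.
c² = a² - b² = 121 - 40 = 81, so c = 9.
Foci lie on the vertical axis through the center: (h, k ± c).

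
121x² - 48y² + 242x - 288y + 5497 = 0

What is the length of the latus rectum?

96/11

Group: 121(x² + 2x) -48(y² + 6y) = -5497
Completing the square gives 121(x + 1)² -48(y + 3)² = -5497 + 121 - 432 = -5808.
Dividing both sides by -5808: (y + 3)²/121 - (x + 1)²/48 = 1
Hyperbola, center (-1, -3), transverse axis vertical; a² = 121, b² = 48.
Latus rectum length = 2b²/a = 2·48/11 = 96/11.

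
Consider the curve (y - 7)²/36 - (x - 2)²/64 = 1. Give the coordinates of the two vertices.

Center (2, 7). The positive term is the y-term, so the transverse axis is vertical; a² = 36, b² = 64.
a = 6. Vertices at (h, k ± a).

(2, 1) and (2, 13)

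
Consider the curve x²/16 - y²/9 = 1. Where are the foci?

(-5, 0) and (5, 0)

Center (0, 0). The positive term is the x-term, so the transverse axis is horizontal; a² = 16, b² = 9.
c² = a² + b² = 16 + 9 = 25, so c = 5.
Foci lie on the horizontal axis through the center: (h ± c, k).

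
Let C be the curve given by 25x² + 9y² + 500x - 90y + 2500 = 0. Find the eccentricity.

Group the x- and y-terms: 25(x² + 20x) + 9(y² - 10y) = -2500
Complete the square: 25(x + 10)² + 9(y - 5)² = -2500 + 2500 + 225 = 225
Dividing both sides by 225: (x + 10)²/9 + (y - 5)²/25 = 1
Ellipse, center (-10, 5), major axis vertical; a² = 25, b² = 9.
c² = a² - b² = 16, so c = 4.
e = c/a = 4/5.

e = 4/5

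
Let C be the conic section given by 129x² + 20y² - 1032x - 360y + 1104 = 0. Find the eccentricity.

e = √14061/129

Group: 129(x² - 8x) + 20(y² - 18y) = -1104
Completing the square gives 129(x - 4)² + 20(y - 9)² = -1104 + 2064 + 1620 = 2580.
Divide by 2580: (x - 4)²/20 + (y - 9)²/129 = 1
Ellipse, center (4, 9), major axis vertical; a² = 129, b² = 20.
c² = a² - b² = 109, so c = √109.
e = c/a = √109/√129 = √14061/129.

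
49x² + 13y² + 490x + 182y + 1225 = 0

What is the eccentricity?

Collect terms: 49(x² + 10x) + 13(y² + 14y) = -1225
Complete the square: 49(x + 5)² + 13(y + 7)² = -1225 + 1225 + 637 = 637
Dividing both sides by 637: (x + 5)²/13 + (y + 7)²/49 = 1
Ellipse, center (-5, -7), major axis vertical; a² = 49, b² = 13.
c² = a² - b² = 36, so c = 6.
e = c/a = 6/7.

e = 6/7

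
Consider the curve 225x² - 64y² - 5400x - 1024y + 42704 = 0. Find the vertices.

Group the x- and y-terms: 225(x² - 24x) -64(y² + 16y) = -42704
Completing the square gives 225(x - 12)² -64(y + 8)² = -42704 + 32400 - 4096 = -14400.
Divide through by -14400 to get (y + 8)²/225 - (x - 12)²/64 = 1.
Hyperbola, center (12, -8), transverse axis vertical; a² = 225, b² = 64.
a = 15. Vertices at (h, k ± a).

(12, -23) and (12, 7)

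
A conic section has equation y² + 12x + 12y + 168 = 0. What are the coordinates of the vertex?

Only y is squared. Complete the square in y: (y + 6)² = -12(x + 11).
Vertex (-11, -6); 4p = -12 so p = -3. Opens left.

(-11, -6)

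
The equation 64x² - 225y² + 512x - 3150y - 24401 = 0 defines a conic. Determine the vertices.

(-19, -7) and (11, -7)

64(x² + 8x) -225(y² + 14y) = 24401
Complete the square in x and y: 64(x + 4)² -225(y + 7)² = 24401 + 1024 - 11025 = 14400
Divide through by 14400 to get (x + 4)²/225 - (y + 7)²/64 = 1.
Hyperbola, center (-4, -7), transverse axis horizontal; a² = 225, b² = 64.
a = 15. Vertices at (h ± a, k).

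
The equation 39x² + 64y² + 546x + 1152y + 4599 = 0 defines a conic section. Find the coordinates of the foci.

(-12, -9) and (-2, -9)

Group the x- and y-terms: 39(x² + 14x) + 64(y² + 18y) = -4599
Completing the square gives 39(x + 7)² + 64(y + 9)² = -4599 + 1911 + 5184 = 2496.
Divide by 2496: (x + 7)²/64 + (y + 9)²/39 = 1
Ellipse, center (-7, -9), major axis horizontal; a² = 64, b² = 39.
c² = a² - b² = 64 - 39 = 25, so c = 5.
Foci lie on the horizontal axis through the center: (h ± c, k).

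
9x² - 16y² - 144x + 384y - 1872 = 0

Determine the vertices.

(4, 12) and (12, 12)

Collect terms: 9(x² - 16x) -16(y² - 24y) = 1872
Complete the square: 9(x - 8)² -16(y - 12)² = 1872 + 576 - 2304 = 144
Divide through by 144 to get (x - 8)²/16 - (y - 12)²/9 = 1.
Hyperbola, center (8, 12), transverse axis horizontal; a² = 16, b² = 9.
a = 4. Vertices at (h ± a, k).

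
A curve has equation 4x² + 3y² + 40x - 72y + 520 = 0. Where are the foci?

4(x² + 10x) + 3(y² - 24y) = -520
Complete the square: 4(x + 5)² + 3(y - 12)² = -520 + 100 + 432 = 12
Divide through by 12 to get (x + 5)²/3 + (y - 12)²/4 = 1.
Ellipse, center (-5, 12), major axis vertical; a² = 4, b² = 3.
c² = a² - b² = 4 - 3 = 1, so c = 1.
Foci lie on the vertical axis through the center: (h, k ± c).

(-5, 11) and (-5, 13)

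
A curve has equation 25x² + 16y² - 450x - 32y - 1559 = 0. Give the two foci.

(9, -8) and (9, 10)

Group the x- and y-terms: 25(x² - 18x) + 16(y² - 2y) = 1559
Complete the square in x and y: 25(x - 9)² + 16(y - 1)² = 1559 + 2025 + 16 = 3600
Divide through by 3600 to get (x - 9)²/144 + (y - 1)²/225 = 1.
Ellipse, center (9, 1), major axis vertical; a² = 225, b² = 144.
c² = a² - b² = 225 - 144 = 81, so c = 9.
Foci lie on the vertical axis through the center: (h, k ± c).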